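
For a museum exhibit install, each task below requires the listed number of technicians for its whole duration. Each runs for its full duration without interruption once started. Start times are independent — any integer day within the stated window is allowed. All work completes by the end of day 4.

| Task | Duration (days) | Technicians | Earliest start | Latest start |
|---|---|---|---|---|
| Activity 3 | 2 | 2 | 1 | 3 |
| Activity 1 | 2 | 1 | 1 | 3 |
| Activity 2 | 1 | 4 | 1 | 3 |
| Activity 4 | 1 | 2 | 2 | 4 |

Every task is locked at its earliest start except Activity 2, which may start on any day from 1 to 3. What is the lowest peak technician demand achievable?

5

Activity 2@1: d1:7  d2:5  d3:0  d4:0 → peak 7
Activity 2@2: d1:3  d2:9  d3:0  d4:0 → peak 9
Activity 2@3: d1:3  d2:5  d3:4  d4:0 → peak 5
Best is Activity 2@3, peak 5.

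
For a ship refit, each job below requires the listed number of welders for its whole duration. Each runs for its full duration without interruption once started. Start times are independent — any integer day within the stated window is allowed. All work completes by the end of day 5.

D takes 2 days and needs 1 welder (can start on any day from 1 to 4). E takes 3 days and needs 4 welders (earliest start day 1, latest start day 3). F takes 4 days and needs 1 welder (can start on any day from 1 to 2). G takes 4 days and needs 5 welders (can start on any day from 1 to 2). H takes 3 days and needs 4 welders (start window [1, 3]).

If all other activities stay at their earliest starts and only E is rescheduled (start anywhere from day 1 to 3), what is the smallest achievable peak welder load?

14

E@1: d1:15  d2:15  d3:14  d4:6  d5:0 → peak 15
E@2: d1:11  d2:15  d3:14  d4:10  d5:0 → peak 15
E@3: d1:11  d2:11  d3:14  d4:10  d5:4 → peak 14
Best is E@3, peak 14.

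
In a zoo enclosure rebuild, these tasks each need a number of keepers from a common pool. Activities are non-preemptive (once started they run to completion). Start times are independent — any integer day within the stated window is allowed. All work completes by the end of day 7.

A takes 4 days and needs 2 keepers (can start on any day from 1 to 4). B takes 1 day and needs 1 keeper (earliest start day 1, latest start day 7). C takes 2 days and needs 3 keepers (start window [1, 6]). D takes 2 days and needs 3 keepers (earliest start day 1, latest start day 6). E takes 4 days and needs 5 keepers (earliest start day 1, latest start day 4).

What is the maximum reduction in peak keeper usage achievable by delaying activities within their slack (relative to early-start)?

7

Early-start peak: d1:14  d2:13  d3:7  d4:7  d5:0  d6:0  d7:0 ⇒ 14.
Leveled (A@1, B@1, C@6, D@6, E@2): d1:3  d2:7  d3:7  d4:7  d5:5  d6:6  d7:6 ⇒ 7.
Reduction 14 − 7 = 7.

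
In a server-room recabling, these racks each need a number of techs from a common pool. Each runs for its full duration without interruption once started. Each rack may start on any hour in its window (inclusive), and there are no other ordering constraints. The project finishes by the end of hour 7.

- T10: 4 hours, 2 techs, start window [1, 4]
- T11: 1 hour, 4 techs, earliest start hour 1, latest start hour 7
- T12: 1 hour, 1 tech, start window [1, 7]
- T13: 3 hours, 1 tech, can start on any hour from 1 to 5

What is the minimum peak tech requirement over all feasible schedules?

4

Early-start (T10@1, T11@1, T12@1, T13@1) gives peak 8: h1:8  h2:3  h3:3  h4:2  h5:0  h6:0  h7:0.
Shift T11→5.
Schedule T10@1, T11@5, T12@1, T13@1: h1:4  h2:3  h3:3  h4:2  h5:4  h6:0  h7:0 — peak 4.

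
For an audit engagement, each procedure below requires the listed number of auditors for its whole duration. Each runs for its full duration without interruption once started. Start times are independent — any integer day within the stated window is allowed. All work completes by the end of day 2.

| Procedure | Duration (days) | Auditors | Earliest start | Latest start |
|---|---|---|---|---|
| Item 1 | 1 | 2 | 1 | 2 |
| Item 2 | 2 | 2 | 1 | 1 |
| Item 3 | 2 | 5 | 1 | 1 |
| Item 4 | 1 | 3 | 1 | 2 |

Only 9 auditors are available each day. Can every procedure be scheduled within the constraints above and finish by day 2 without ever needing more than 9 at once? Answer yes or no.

Total auditor-days = 19; over 2 days the average is 19/2 > 9, so some day must exceed 9.

no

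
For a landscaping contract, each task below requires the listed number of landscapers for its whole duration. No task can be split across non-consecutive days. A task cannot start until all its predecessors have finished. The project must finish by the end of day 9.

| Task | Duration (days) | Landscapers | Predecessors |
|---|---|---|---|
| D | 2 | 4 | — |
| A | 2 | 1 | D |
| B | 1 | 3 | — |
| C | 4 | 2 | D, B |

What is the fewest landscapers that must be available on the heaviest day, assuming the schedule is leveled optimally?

4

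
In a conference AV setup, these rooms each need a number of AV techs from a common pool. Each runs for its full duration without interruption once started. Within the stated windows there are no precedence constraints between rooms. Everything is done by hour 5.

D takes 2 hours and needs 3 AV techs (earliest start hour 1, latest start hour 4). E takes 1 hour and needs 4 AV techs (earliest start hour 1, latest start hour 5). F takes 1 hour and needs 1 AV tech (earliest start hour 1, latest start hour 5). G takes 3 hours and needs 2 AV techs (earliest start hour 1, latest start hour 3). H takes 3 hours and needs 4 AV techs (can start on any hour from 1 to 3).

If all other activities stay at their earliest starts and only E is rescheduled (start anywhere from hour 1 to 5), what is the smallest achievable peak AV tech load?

10

E@1: h1:14  h2:9  h3:6  h4:0  h5:0 → peak 14
E@2: h1:10  h2:13  h3:6  h4:0  h5:0 → peak 13
E@3: h1:10  h2:9  h3:10  h4:0  h5:0 → peak 10
E@4: h1:10  h2:9  h3:6  h4:4  h5:0 → peak 10
E@5: h1:10  h2:9  h3:6  h4:0  h5:4 → peak 10
Best is E@3, peak 10.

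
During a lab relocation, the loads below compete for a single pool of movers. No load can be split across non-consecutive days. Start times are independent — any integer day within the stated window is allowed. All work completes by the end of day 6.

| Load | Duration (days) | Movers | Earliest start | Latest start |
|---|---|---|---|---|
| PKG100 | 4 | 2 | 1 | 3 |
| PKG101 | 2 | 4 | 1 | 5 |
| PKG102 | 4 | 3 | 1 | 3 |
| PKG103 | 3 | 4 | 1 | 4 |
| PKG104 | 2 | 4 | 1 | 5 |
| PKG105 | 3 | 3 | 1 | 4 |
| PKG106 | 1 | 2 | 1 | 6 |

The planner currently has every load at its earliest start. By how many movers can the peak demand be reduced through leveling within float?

12

Early-start peak: d1:22  d2:20  d3:12  d4:5  d5:0  d6:0 ⇒ 22.
Leveled (PKG100@1, PKG101@1, PKG102@3, PKG103@1, PKG104@5, PKG105@4, PKG106@4): d1:10  d2:10  d3:9  d4:10  d5:10  d6:10 ⇒ 10.
Reduction 22 − 10 = 12.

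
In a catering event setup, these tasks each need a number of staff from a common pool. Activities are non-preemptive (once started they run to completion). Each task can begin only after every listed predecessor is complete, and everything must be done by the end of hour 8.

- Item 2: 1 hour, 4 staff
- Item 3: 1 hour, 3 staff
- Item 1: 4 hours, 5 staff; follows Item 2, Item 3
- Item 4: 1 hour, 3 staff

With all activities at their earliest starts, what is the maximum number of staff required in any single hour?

10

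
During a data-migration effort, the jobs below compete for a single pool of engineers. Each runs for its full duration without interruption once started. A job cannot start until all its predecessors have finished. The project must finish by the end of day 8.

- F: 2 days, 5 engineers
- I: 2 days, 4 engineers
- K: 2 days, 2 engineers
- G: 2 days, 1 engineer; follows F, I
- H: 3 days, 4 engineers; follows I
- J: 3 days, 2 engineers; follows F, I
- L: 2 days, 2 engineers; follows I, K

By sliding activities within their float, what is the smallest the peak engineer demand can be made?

7

Early-start (F@1, I@1, K@1, G@3, H@3, J@3, L@3) gives peak 11: d1:11  d2:11  d3:9  d4:9  d5:6  d6:0  d7:0  d8:0.
Shift F→3, G→5, H→5, J→5.
Schedule F@3, I@1, K@1, G@5, H@5, J@5, L@3: d1:6  d2:6  d3:7  d4:7  d5:7  d6:7  d7:6  d8:0 — peak 7.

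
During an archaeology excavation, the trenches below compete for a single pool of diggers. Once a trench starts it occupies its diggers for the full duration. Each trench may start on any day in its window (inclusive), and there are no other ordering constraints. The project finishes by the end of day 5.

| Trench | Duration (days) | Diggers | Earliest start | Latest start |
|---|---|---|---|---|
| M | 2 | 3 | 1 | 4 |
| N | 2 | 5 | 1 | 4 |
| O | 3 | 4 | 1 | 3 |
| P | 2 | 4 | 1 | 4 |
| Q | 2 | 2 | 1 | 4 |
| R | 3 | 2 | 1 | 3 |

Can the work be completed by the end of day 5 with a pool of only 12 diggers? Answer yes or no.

Schedule M@1, N@1, O@3, P@3, Q@1, R@3: d1:10  d2:10  d3:10  d4:10  d5:6 — peak 10 ≤ 12.

yes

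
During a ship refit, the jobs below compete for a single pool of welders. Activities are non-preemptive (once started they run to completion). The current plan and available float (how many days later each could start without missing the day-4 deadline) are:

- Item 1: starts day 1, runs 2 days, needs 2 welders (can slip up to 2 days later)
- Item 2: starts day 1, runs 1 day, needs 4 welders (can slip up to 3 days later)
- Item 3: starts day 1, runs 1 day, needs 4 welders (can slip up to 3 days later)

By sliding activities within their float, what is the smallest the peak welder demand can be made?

4

Early-start (Item 1@1, Item 2@1, Item 3@1) gives peak 10: d1:10  d2:2  d3:0  d4:0.
Shift Item 2→3, Item 3→4.
Schedule Item 1@1, Item 2@3, Item 3@4: d1:2  d2:2  d3:4  d4:4 — peak 4.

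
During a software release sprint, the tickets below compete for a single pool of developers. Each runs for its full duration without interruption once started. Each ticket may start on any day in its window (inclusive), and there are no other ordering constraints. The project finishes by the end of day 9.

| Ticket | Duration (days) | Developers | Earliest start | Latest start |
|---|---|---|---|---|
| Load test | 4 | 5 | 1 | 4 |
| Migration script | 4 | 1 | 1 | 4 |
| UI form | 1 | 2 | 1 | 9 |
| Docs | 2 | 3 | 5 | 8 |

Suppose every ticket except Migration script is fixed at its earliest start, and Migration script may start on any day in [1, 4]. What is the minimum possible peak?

Migration script@1: d1:8  d2:6  d3:6  d4:6  d5:3  d6:3  d7:0  d8:0  d9:0 → peak 8
Migration script@2: d1:7  d2:6  d3:6  d4:6  d5:4  d6:3  d7:0  d8:0  d9:0 → peak 7
Migration script@3: d1:7  d2:5  d3:6  d4:6  d5:4  d6:4  d7:0  d8:0  d9:0 → peak 7
Migration script@4: d1:7  d2:5  d3:5  d4:6  d5:4  d6:4  d7:1  d8:0  d9:0 → peak 7
Best is Migration script@2, peak 7.

7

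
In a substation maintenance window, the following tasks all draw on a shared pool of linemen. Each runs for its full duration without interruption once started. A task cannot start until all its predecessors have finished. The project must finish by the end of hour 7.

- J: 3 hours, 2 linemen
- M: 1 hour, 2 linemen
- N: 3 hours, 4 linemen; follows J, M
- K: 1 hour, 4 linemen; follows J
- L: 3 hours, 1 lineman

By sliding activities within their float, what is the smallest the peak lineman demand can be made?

Early-start (J@1, M@1, N@4, K@4, L@1) gives peak 8: h1:5  h2:3  h3:3  h4:8  h5:4  h6:4  h7:0.
Shift K→7.
Schedule J@1, M@1, N@4, K@7, L@1: h1:5  h2:3  h3:3  h4:4  h5:4  h6:4  h7:4 — peak 5.

5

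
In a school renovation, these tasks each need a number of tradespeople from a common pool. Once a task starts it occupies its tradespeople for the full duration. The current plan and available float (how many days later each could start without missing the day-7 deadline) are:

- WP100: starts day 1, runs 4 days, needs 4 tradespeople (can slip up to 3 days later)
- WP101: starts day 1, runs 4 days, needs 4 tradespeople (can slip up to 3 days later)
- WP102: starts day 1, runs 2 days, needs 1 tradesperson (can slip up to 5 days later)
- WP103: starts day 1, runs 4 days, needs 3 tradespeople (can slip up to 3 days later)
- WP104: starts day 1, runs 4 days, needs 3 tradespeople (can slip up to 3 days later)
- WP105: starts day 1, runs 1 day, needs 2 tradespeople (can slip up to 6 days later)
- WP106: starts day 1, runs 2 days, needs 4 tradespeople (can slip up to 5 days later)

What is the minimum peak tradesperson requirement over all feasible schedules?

14

Early-start (WP100@1, WP101@1, WP102@1, WP103@1, WP104@1, WP105@1, WP106@1) gives peak 21: d1:21  d2:19  d3:14  d4:14  d5:0  d6:0  d7:0.
Shift WP104→3, WP106→5.
Schedule WP100@1, WP101@1, WP102@1, WP103@1, WP104@3, WP105@1, WP106@5: d1:14  d2:12  d3:14  d4:14  d5:7  d6:7  d7:0 — peak 14.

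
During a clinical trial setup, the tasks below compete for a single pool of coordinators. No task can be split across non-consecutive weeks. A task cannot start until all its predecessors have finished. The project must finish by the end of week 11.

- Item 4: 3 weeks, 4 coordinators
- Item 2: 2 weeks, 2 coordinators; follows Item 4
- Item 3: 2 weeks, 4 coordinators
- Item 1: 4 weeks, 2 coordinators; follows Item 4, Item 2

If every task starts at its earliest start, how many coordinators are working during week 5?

At early start, week 5 has: Item 2.
Demand: 2 = 2.

2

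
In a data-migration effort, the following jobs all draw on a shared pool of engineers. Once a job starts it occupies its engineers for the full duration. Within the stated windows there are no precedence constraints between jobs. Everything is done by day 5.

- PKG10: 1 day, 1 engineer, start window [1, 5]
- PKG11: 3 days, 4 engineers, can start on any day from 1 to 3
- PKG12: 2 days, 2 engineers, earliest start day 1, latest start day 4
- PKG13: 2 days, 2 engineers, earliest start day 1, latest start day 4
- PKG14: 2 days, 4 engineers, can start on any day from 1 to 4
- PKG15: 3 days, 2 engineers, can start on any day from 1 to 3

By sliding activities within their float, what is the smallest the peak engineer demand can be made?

8

Early-start (PKG10@1, PKG11@1, PKG12@1, PKG13@1, PKG14@1, PKG15@1) gives peak 15: d1:15  d2:14  d3:6  d4:0  d5:0.
Shift PKG13→2, PKG14→4, PKG15→3.
Schedule PKG10@1, PKG11@1, PKG12@1, PKG13@2, PKG14@4, PKG15@3: d1:7  d2:8  d3:8  d4:6  d5:6 — peak 8.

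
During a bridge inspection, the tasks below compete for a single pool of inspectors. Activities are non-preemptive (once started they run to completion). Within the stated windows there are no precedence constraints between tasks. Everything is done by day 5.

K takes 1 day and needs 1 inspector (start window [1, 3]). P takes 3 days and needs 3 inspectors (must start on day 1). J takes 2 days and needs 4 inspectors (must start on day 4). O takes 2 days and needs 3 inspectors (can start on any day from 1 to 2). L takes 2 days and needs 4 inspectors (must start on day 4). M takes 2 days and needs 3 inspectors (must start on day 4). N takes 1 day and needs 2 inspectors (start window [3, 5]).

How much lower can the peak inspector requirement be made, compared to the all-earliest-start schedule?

0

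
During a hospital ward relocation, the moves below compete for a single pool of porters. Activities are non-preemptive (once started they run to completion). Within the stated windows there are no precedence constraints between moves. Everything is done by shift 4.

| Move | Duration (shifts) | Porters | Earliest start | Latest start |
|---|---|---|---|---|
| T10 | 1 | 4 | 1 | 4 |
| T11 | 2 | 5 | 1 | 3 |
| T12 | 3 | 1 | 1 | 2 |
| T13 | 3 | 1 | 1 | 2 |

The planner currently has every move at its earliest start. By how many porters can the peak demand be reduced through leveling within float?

Early-start peak: s1:11  s2:7  s3:2  s4:0 ⇒ 11.
Leveled (T10@1, T11@2, T12@1, T13@1): s1:6  s2:7  s3:7  s4:0 ⇒ 7.
Reduction 11 − 7 = 4.

4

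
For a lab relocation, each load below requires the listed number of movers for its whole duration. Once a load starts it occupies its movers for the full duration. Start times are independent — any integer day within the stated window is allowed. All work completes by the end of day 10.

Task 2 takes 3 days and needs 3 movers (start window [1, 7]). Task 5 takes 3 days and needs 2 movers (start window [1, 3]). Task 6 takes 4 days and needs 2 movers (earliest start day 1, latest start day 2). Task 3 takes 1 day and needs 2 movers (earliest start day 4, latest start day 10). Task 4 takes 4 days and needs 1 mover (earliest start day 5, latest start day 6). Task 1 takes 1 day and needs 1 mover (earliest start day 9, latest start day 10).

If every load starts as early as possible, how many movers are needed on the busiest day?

7

Early-start schedule: Task 2@1, Task 5@1, Task 6@1, Task 3@4, Task 4@5, Task 1@9.
Load per day: day 1: 7, day 2: 7, day 3: 7, day 4: 4, day 5: 1, day 6: 1, day 7: 1, day 8: 1, day 9: 1, day 10: 0.
Peak is 7.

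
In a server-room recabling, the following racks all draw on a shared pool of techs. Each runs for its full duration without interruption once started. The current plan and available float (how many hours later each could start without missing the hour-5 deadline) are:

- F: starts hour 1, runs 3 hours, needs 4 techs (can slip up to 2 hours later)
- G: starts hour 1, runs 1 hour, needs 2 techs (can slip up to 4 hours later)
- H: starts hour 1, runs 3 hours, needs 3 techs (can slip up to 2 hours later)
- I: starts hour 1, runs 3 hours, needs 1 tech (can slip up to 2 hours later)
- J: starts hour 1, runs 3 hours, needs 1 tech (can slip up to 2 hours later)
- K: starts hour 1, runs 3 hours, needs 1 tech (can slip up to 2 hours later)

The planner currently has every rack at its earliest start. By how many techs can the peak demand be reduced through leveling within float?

Early-start peak: h1:12  h2:10  h3:10  h4:0  h5:0 ⇒ 12.
Leveled (F@1, G@1, H@1, I@1, J@2, K@2): h1:10  h2:10  h3:10  h4:2  h5:0 ⇒ 10.
Reduction 12 − 10 = 2.

2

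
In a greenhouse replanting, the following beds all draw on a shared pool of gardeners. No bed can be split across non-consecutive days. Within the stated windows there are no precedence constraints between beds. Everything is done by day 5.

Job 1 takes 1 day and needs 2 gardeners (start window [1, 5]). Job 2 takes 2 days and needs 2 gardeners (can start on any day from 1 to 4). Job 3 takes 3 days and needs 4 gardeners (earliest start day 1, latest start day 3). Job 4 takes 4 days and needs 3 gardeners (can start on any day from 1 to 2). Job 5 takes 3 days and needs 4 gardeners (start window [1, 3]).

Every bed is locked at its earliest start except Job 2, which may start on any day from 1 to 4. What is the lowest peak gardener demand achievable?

13

Job 2@1: d1:15  d2:13  d3:11  d4:3  d5:0 → peak 15
Job 2@2: d1:13  d2:13  d3:13  d4:3  d5:0 → peak 13
Job 2@3: d1:13  d2:11  d3:13  d4:5  d5:0 → peak 13
Job 2@4: d1:13  d2:11  d3:11  d4:5  d5:2 → peak 13
Best is Job 2@2, peak 13.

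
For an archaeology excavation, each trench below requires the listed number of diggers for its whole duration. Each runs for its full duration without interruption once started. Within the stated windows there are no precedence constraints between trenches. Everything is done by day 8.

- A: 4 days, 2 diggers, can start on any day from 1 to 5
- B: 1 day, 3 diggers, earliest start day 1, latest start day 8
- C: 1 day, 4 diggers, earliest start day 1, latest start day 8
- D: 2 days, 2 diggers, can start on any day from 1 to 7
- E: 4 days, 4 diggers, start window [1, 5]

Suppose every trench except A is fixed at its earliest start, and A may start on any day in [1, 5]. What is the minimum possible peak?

A@1: d1:15  d2:8  d3:6  d4:6  d5:0  d6:0  d7:0  d8:0 → peak 15
A@2: d1:13  d2:8  d3:6  d4:6  d5:2  d6:0  d7:0  d8:0 → peak 13
A@3: d1:13  d2:6  d3:6  d4:6  d5:2  d6:2  d7:0  d8:0 → peak 13
A@4: d1:13  d2:6  d3:4  d4:6  d5:2  d6:2  d7:2  d8:0 → peak 13
A@5: d1:13  d2:6  d3:4  d4:4  d5:2  d6:2  d7:2  d8:2 → peak 13
Best is A@2, peak 13.

13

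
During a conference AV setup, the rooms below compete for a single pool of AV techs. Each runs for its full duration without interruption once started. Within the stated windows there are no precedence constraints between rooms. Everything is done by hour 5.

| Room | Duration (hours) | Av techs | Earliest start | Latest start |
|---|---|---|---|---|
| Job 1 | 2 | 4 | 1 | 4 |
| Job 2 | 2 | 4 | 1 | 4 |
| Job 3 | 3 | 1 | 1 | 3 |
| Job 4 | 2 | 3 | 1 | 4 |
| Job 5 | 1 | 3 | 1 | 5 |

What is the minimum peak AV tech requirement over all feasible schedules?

Early-start (Job 1@1, Job 2@1, Job 3@1, Job 4@1, Job 5@1) gives peak 15: h1:15  h2:12  h3:1  h4:0  h5:0.
Shift Job 2→3, Job 4→4, Job 5→5.
Schedule Job 1@1, Job 2@3, Job 3@1, Job 4@4, Job 5@5: h1:5  h2:5  h3:5  h4:7  h5:6 — peak 7.

7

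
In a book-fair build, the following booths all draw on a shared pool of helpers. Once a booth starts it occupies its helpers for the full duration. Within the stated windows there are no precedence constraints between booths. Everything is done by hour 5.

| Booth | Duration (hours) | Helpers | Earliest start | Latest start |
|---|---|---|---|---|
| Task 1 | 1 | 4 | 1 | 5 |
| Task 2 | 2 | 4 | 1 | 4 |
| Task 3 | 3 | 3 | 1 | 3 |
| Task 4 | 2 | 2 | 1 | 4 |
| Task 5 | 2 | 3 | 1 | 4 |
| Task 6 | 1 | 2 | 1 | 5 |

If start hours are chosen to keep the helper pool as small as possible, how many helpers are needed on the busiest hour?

7

Early-start (Task 1@1, Task 2@1, Task 3@1, Task 4@1, Task 5@1, Task 6@1) gives peak 18: h1:18  h2:12  h3:3  h4:0  h5:0.
Shift Task 2→2, Task 4→4, Task 5→4, Task 6→4.
Schedule Task 1@1, Task 2@2, Task 3@1, Task 4@4, Task 5@4, Task 6@4: h1:7  h2:7  h3:7  h4:7  h5:5 — peak 7.
Total helper-hours = 33 over 5 hours ⇒ peak ≥ ⌈33/5⌉ = 7, so 7 is optimal.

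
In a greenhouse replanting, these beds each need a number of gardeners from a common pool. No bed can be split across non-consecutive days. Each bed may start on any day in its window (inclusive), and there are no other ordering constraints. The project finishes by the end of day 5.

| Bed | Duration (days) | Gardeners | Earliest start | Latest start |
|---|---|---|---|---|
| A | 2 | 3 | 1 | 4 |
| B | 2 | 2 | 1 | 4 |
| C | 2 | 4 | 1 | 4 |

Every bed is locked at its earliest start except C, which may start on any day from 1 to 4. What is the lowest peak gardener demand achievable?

5

C@1: d1:9  d2:9  d3:0  d4:0  d5:0 → peak 9
C@2: d1:5  d2:9  d3:4  d4:0  d5:0 → peak 9
C@3: d1:5  d2:5  d3:4  d4:4  d5:0 → peak 5
C@4: d1:5  d2:5  d3:0  d4:4  d5:4 → peak 5
Best is C@3, peak 5.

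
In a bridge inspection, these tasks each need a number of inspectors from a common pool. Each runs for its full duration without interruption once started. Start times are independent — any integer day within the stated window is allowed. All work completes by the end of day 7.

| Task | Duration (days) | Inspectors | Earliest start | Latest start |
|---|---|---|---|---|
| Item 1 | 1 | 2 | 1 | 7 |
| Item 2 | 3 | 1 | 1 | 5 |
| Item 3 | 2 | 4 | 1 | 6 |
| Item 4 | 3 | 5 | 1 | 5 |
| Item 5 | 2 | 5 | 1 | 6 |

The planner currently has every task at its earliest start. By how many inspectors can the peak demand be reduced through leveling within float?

Early-start peak: d1:17  d2:15  d3:6  d4:0  d5:0  d6:0  d7:0 ⇒ 17.
Leveled (Item 1@1, Item 2@2, Item 3@1, Item 4@3, Item 5@6): d1:6  d2:5  d3:6  d4:6  d5:5  d6:5  d7:5 ⇒ 6.
Reduction 17 − 6 = 11.

11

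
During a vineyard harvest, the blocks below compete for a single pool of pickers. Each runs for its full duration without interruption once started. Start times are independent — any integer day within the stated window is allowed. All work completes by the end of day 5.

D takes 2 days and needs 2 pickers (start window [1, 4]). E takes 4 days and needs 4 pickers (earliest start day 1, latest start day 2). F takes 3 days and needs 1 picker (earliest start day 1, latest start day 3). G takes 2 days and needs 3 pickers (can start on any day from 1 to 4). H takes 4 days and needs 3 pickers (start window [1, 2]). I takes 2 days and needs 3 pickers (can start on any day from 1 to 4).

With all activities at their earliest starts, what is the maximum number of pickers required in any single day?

Early-start schedule: D@1, E@1, F@1, G@1, H@1, I@1.
Load per day: day 1: 16, day 2: 16, day 3: 8, day 4: 7, day 5: 0.
Peak is 16.

16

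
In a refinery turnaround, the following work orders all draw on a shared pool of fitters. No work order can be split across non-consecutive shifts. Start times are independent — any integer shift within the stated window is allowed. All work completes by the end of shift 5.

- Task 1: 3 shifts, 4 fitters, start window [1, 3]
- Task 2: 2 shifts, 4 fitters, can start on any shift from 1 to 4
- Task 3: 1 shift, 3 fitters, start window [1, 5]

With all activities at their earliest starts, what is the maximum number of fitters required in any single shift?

11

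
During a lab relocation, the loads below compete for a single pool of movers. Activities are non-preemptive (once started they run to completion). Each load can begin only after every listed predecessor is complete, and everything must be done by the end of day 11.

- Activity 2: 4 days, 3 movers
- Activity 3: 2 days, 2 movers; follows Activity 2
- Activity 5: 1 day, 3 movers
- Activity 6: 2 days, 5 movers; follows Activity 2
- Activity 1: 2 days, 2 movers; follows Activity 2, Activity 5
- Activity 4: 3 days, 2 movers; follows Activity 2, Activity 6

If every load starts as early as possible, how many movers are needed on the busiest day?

9

Early-start schedule: Activity 2@1, Activity 3@5, Activity 5@1, Activity 6@5, Activity 1@5, Activity 4@7.
Load per day: day 1: 6, day 2: 3, day 3: 3, day 4: 3, day 5: 9, day 6: 9, day 7: 2, day 8: 2, day 9: 2, day 10: 0, day 11: 0.
Peak is 9.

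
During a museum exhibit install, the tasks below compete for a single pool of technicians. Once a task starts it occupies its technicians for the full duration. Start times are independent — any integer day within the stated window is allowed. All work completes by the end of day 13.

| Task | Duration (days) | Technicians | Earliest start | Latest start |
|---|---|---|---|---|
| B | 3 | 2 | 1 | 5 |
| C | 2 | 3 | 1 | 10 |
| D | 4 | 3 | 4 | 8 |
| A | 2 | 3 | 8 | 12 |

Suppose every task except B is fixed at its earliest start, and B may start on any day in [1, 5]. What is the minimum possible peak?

5

B@1: d1:5  d2:5  d3:2  d4:3  d5:3  d6:3  d7:3  d8:3  d9:3  d10:0  d11:0  d12:0  d13:0 → peak 5
B@2: d1:3  d2:5  d3:2  d4:5  d5:3  d6:3  d7:3  d8:3  d9:3  d10:0  d11:0  d12:0  d13:0 → peak 5
B@3: d1:3  d2:3  d3:2  d4:5  d5:5  d6:3  d7:3  d8:3  d9:3  d10:0  d11:0  d12:0  d13:0 → peak 5
B@4: d1:3  d2:3  d3:0  d4:5  d5:5  d6:5  d7:3  d8:3  d9:3  d10:0  d11:0  d12:0  d13:0 → peak 5
B@5: d1:3  d2:3  d3:0  d4:3  d5:5  d6:5  d7:5  d8:3  d9:3  d10:0  d11:0  d12:0  d13:0 → peak 5
Best is B@1, peak 5.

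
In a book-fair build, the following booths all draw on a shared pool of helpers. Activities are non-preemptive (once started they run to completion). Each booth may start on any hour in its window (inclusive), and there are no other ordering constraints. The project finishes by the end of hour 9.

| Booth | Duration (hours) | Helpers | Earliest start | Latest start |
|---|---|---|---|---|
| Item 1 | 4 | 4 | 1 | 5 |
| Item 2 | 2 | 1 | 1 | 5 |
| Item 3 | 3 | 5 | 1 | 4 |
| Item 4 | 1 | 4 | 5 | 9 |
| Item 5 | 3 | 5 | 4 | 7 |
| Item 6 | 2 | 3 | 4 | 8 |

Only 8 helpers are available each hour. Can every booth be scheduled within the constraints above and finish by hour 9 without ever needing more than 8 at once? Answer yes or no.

no

The minimum achievable peak is 9; 8 < 9, so no feasible schedule stays within the cap.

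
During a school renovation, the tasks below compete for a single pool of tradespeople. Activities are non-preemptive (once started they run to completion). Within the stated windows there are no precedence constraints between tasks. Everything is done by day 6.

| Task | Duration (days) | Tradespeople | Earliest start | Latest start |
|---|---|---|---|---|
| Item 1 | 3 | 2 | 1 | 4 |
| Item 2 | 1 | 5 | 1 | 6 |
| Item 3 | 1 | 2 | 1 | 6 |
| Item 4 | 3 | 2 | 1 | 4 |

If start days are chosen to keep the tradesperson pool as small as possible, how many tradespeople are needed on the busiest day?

5

Early-start (Item 1@1, Item 2@1, Item 3@1, Item 4@1) gives peak 11: d1:11  d2:4  d3:4  d4:0  d5:0  d6:0.
Shift Item 2→4, Item 3→5.
Schedule Item 1@1, Item 2@4, Item 3@5, Item 4@1: d1:4  d2:4  d3:4  d4:5  d5:2  d6:0 — peak 5.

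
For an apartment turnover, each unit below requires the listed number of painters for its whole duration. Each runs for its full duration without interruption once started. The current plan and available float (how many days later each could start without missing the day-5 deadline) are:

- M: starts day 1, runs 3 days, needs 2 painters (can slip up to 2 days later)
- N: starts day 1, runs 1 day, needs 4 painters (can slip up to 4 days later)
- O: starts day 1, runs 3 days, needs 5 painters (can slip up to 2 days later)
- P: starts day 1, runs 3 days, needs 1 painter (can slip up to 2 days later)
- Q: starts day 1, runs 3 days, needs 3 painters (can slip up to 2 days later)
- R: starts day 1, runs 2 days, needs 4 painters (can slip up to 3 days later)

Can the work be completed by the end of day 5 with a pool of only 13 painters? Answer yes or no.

Schedule M@1, N@1, O@1, P@2, Q@2, R@4: d1:11  d2:11  d3:11  d4:8  d5:4 — peak 11 ≤ 13.

yes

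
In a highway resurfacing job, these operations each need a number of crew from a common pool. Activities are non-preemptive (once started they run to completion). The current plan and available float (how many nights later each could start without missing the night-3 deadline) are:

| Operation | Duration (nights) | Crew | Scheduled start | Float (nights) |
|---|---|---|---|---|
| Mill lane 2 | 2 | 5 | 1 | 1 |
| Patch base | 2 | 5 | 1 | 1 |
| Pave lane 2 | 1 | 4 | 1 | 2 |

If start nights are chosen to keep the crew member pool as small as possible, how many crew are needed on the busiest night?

Early-start (Mill lane 2@1, Patch base@1, Pave lane 2@1) gives peak 14: n1:14  n2:10  n3:0.
Shift Pave lane 2→3.
Schedule Mill lane 2@1, Patch base@1, Pave lane 2@3: n1:10  n2:10  n3:4 — peak 10.
No arrangement of the 12 feasible schedules does better.

10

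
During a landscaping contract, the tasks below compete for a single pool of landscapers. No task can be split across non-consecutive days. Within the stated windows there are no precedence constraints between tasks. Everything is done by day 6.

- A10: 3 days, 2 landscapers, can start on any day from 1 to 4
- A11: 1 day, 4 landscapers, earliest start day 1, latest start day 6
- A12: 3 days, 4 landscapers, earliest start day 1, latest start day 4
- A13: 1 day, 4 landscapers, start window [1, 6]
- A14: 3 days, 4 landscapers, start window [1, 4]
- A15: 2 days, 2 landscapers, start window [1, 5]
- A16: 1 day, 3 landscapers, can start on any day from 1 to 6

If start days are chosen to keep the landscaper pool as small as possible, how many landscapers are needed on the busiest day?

8

Early-start (A10@1, A11@1, A12@1, A13@1, A14@1, A15@1, A16@1) gives peak 23: d1:23  d2:12  d3:10  d4:0  d5:0  d6:0.
Shift A12→2, A13→5, A14→4, A16→6.
Schedule A10@1, A11@1, A12@2, A13@5, A14@4, A15@1, A16@6: d1:8  d2:8  d3:6  d4:8  d5:8  d6:7 — peak 8.
Total landscaper-days = 45 over 6 days ⇒ peak ≥ ⌈45/6⌉ = 8, so 8 is optimal.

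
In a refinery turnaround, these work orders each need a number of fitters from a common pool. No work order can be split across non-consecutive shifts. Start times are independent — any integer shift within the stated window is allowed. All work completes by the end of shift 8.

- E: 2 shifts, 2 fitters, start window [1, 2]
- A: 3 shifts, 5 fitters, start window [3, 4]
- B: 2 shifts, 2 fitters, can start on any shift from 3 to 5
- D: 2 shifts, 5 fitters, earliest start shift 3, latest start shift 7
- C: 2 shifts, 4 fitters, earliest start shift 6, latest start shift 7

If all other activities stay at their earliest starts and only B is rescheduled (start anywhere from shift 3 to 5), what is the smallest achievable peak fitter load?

B@3: s1:2  s2:2  s3:12  s4:12  s5:5  s6:4  s7:4  s8:0 → peak 12
B@4: s1:2  s2:2  s3:10  s4:12  s5:7  s6:4  s7:4  s8:0 → peak 12
B@5: s1:2  s2:2  s3:10  s4:10  s5:7  s6:6  s7:4  s8:0 → peak 10
Best is B@5, peak 10.

10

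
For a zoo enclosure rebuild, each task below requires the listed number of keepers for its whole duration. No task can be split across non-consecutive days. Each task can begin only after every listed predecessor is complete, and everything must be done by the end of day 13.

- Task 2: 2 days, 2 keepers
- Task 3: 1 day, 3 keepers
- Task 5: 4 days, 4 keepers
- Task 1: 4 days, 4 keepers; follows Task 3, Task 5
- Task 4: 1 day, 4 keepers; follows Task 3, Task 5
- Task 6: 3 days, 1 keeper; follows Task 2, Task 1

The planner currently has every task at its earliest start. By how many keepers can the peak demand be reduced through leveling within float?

4

Early-start peak: d1:9  d2:6  d3:4  d4:4  d5:8  d6:4  d7:4  d8:4  d9:1  d10:1  d11:1  d12:0  d13:0 ⇒ 9.
Leveled (Task 2@1, Task 3@1, Task 5@3, Task 1@7, Task 4@11, Task 6@11): d1:5  d2:2  d3:4  d4:4  d5:4  d6:4  d7:4  d8:4  d9:4  d10:4  d11:5  d12:1  d13:1 ⇒ 5.
Reduction 9 − 5 = 4.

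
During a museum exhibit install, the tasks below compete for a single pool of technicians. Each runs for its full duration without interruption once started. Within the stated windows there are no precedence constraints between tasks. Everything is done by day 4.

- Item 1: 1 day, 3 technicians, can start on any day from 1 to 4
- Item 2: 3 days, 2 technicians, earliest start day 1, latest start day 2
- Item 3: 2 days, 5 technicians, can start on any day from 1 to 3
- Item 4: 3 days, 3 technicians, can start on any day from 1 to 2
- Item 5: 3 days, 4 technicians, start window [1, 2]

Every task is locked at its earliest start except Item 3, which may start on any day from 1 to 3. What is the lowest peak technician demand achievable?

14

Item 3@1: d1:17  d2:14  d3:9  d4:0 → peak 17
Item 3@2: d1:12  d2:14  d3:14  d4:0 → peak 14
Item 3@3: d1:12  d2:9  d3:14  d4:5 → peak 14
Best is Item 3@2, peak 14.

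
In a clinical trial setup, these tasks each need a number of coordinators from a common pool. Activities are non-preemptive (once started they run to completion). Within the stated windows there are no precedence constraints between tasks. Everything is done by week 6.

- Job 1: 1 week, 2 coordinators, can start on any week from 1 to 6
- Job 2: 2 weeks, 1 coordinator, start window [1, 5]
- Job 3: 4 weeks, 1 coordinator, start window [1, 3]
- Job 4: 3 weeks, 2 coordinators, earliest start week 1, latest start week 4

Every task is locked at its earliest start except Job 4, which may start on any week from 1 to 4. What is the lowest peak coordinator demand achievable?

Job 4@1: w1:6  w2:4  w3:3  w4:1  w5:0  w6:0 → peak 6
Job 4@2: w1:4  w2:4  w3:3  w4:3  w5:0  w6:0 → peak 4
Job 4@3: w1:4  w2:2  w3:3  w4:3  w5:2  w6:0 → peak 4
Job 4@4: w1:4  w2:2  w3:1  w4:3  w5:2  w6:2 → peak 4
Best is Job 4@2, peak 4.

4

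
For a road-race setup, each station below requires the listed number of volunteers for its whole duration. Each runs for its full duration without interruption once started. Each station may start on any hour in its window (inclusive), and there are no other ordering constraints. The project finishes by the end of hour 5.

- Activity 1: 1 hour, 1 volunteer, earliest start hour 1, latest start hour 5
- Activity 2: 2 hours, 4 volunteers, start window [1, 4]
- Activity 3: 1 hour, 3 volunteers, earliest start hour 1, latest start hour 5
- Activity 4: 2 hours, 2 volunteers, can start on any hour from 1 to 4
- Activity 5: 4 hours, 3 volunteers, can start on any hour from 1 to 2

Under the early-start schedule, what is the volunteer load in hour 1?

13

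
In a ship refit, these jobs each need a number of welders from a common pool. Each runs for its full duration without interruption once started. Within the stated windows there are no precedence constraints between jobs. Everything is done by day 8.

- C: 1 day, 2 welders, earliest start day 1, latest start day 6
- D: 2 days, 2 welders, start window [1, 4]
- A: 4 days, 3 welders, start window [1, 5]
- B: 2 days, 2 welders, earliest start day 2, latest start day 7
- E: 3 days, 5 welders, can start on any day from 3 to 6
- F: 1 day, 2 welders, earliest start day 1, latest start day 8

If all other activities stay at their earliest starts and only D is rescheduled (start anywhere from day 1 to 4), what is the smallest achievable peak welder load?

10

D@1: d1:9  d2:7  d3:10  d4:8  d5:5  d6:0  d7:0  d8:0 → peak 10
D@2: d1:7  d2:7  d3:12  d4:8  d5:5  d6:0  d7:0  d8:0 → peak 12
D@3: d1:7  d2:5  d3:12  d4:10  d5:5  d6:0  d7:0  d8:0 → peak 12
D@4: d1:7  d2:5  d3:10  d4:10  d5:7  d6:0  d7:0  d8:0 → peak 10
Best is D@1, peak 10.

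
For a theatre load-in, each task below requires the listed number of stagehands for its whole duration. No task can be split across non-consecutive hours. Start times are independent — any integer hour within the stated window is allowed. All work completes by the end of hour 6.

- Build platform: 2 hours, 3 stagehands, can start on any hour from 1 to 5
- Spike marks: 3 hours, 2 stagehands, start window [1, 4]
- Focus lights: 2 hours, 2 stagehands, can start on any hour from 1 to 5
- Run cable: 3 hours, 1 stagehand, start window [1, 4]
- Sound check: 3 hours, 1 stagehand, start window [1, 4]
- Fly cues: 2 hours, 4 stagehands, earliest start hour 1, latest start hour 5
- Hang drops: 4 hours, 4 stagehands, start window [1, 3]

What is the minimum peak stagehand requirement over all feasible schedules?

9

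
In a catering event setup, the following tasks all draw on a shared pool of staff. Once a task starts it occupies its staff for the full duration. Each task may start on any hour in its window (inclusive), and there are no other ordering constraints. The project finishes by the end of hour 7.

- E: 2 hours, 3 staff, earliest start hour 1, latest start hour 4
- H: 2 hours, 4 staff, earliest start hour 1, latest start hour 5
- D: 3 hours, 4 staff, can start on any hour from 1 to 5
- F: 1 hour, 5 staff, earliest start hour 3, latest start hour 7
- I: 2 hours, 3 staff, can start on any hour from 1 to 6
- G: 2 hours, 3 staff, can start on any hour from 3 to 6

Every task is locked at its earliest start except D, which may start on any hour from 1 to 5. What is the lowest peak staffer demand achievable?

D@1: h1:14  h2:14  h3:12  h4:3  h5:0  h6:0  h7:0 → peak 14
D@2: h1:10  h2:14  h3:12  h4:7  h5:0  h6:0  h7:0 → peak 14
D@3: h1:10  h2:10  h3:12  h4:7  h5:4  h6:0  h7:0 → peak 12
D@4: h1:10  h2:10  h3:8  h4:7  h5:4  h6:4  h7:0 → peak 10
D@5: h1:10  h2:10  h3:8  h4:3  h5:4  h6:4  h7:4 → peak 10
Best is D@4, peak 10.

10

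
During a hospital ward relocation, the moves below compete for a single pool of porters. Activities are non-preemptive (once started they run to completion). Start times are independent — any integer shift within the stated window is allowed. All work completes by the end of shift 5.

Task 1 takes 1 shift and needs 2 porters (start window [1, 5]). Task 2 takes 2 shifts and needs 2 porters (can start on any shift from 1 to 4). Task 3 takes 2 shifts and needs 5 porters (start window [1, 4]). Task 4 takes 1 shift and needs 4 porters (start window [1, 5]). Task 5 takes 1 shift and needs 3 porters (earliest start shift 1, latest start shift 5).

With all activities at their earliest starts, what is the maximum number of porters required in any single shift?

Early-start schedule: Task 1@1, Task 2@1, Task 3@1, Task 4@1, Task 5@1.
Load per shift: shift 1: 16, shift 2: 7, shift 3: 0, shift 4: 0, shift 5: 0.
Peak is 16.

16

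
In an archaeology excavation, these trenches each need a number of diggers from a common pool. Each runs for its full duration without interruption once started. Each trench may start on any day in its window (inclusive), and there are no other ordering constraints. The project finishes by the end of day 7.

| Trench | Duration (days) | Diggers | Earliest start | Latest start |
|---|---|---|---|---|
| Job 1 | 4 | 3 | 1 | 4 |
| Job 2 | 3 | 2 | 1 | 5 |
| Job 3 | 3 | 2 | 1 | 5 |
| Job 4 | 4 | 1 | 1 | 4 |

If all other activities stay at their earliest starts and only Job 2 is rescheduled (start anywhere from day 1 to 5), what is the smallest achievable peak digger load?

6

Job 2@1: d1:8  d2:8  d3:8  d4:4  d5:0  d6:0  d7:0 → peak 8
Job 2@2: d1:6  d2:8  d3:8  d4:6  d5:0  d6:0  d7:0 → peak 8
Job 2@3: d1:6  d2:6  d3:8  d4:6  d5:2  d6:0  d7:0 → peak 8
Job 2@4: d1:6  d2:6  d3:6  d4:6  d5:2  d6:2  d7:0 → peak 6
Job 2@5: d1:6  d2:6  d3:6  d4:4  d5:2  d6:2  d7:2 → peak 6
Best is Job 2@4, peak 6.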